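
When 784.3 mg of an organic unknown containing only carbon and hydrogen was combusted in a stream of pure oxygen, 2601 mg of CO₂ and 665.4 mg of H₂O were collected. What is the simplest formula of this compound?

mol C = 2.601 g CO₂ ÷ 44.009 g/mol = 0.059102 mol
mol H = 2 × 0.6654 g H₂O ÷ 18.015 g/mol = 0.073872 mol
Divide by the smallest (0.059102 mol): C 1.000, H 1.250
Multiplying each by 4 gives whole numbers: C 4.00, H 5.00

C4H5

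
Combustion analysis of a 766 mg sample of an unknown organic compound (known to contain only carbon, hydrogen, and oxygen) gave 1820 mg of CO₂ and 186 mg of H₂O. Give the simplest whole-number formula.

C8H4O3

mol C = 1.82 g CO₂ ÷ 44.009 g/mol = 0.04136 mol
mol H = 2 × 0.186 g H₂O ÷ 18.015 g/mol = 0.02065 mol
mass O = 0.766 − (0.4967 + 0.02081) = 0.2485 g → mol O = 0.2485 ÷ 15.999 = 0.01553 mol
Divide by the smallest (0.01553 mol): C 2.663, H 1.330, O 1.000
Multiplying each by 3 gives whole numbers: C 7.99, H 3.99, O 3.00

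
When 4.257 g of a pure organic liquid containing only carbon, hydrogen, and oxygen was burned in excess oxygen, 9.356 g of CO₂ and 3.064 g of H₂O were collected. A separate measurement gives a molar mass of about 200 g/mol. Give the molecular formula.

C10H16O4

mol C = 9.356 g CO₂ ÷ 44.009 g/mol = 0.21259 mol
mol H = 2 × 3.064 g H₂O ÷ 18.015 g/mol = 0.34016 mol
mass O = 4.257 − (2.5535 + 0.34288) = 1.3607 g → mol O = 1.3607 ÷ 15.999 = 0.085047 mol
Divide by the smallest (0.085047 mol): C 2.500, H 4.000, O 1.000
Multiplying each by 2 gives whole numbers: C 5.00, H 8.00, O 2.00
Empirical formula: C5H8O2
Empirical-formula mass = 100.12 g/mol; 200 ÷ 100.12 ≈ 2, so the molecular formula is C10H16O4.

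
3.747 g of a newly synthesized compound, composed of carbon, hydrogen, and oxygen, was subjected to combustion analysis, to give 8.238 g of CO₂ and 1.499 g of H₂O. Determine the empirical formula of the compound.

mol C = 8.238 g CO₂ ÷ 44.009 g/mol = 0.18719 mol
mol H = 2 × 1.499 g H₂O ÷ 18.015 g/mol = 0.16642 mol
mass O = 3.747 − (2.2483 + 0.16775) = 1.3309 g → mol O = 1.3309 ÷ 15.999 = 0.083188 mol
Divide by the smallest (0.083188 mol): C 2.250, H 2.000, O 1.000
Multiplying each by 4 gives whole numbers: C 9.00, H 8.00, O 4.00

C9H8O4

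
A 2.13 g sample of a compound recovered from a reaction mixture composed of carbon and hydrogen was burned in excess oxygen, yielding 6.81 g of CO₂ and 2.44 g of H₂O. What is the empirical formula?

mol C = 6.81 g CO₂ ÷ 44.009 g/mol = 0.1547 mol
mol H = 2 × 2.44 g H₂O ÷ 18.015 g/mol = 0.2709 mol
Divide by the smallest (0.1547 mol): C 1.000, H 1.751
Multiplying each by 4 gives whole numbers: C 4.00, H 7.00

C4H7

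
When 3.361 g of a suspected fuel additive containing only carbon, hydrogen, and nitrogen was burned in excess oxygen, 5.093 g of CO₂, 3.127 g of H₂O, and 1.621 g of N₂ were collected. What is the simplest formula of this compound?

CH3N

mol C = 5.093 g CO₂ ÷ 44.009 g/mol = 0.11573 mol
mol H = 2 × 3.127 g H₂O ÷ 18.015 g/mol = 0.34716 mol
mol N = 2 × 1.621 g N₂ ÷ 28.014 g/mol = 0.11573 mol
Divide by the smallest (0.11573 mol): C 1.000, H 3.000, N 1.000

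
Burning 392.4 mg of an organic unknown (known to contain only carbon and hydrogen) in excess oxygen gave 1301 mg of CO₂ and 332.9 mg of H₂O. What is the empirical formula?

mol C = 1.301 g CO₂ ÷ 44.009 g/mol = 0.029562 mol
mol H = 2 × 0.3329 g H₂O ÷ 18.015 g/mol = 0.036958 mol
Divide by the smallest (0.029562 mol): C 1.000, H 1.250
Multiplying each by 4 gives whole numbers: C 4.00, H 5.00

C4H5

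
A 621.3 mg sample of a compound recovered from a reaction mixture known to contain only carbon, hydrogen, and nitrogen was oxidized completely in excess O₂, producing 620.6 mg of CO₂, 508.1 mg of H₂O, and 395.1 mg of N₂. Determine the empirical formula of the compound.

mol C = 0.6206 g CO₂ ÷ 44.009 g/mol = 0.014102 mol
mol H = 2 × 0.5081 g H₂O ÷ 18.015 g/mol = 0.056409 mol
mol N = 2 × 0.3951 g N₂ ÷ 28.014 g/mol = 0.028207 mol
Divide by the smallest (0.014102 mol): C 1.000, H 4.000, N 2.000

CH4N2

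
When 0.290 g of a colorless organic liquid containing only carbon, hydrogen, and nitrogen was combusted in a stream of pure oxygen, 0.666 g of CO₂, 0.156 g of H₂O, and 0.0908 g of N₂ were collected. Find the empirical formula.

mol C = 0.666 g CO₂ ÷ 44.009 g/mol = 0.01513 mol
mol H = 2 × 0.156 g H₂O ÷ 18.015 g/mol = 0.01732 mol
mol N = 2 × 0.0908 g N₂ ÷ 28.014 g/mol = 0.006482 mol
Divide by the smallest (0.006482 mol): C 2.334, H 2.672, N 1.000
Multiplying each by 3 gives whole numbers: C 7.00, H 8.01, N 3.00

C7H8N3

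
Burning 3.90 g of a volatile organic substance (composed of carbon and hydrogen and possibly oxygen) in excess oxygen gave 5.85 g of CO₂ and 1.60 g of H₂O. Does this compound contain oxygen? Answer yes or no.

yes

mol C = 5.85 g CO₂ ÷ 44.009 g/mol = 0.1329 mol
mol H = 2 × 1.60 g H₂O ÷ 18.015 g/mol = 0.1776 mol
C and H account for only 1.776 g of the 3.90 g sample; the remaining 2.124 g must be oxygen.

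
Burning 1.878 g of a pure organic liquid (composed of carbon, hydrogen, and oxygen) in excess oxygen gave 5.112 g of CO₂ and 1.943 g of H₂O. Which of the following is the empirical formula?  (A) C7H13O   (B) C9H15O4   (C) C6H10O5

mol C = 5.112 g CO₂ ÷ 44.009 g/mol = 0.11616 mol
mol H = 2 × 1.943 g H₂O ÷ 18.015 g/mol = 0.21571 mol
mass O = 1.878 − (1.3952 + 0.21743) = 0.26539 g → mol O = 0.26539 ÷ 15.999 = 0.016588 mol
Divide by the smallest (0.016588 mol): C 7.003, H 13.004, O 1.000

(A) C7H13O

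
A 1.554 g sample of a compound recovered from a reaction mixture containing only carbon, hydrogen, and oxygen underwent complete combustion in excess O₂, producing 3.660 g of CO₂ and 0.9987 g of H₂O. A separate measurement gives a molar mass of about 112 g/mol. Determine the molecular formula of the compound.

C6H8O2

mol C = 3.660 g CO₂ ÷ 44.009 g/mol = 0.083165 mol
mol H = 2 × 0.9987 g H₂O ÷ 18.015 g/mol = 0.11087 mol
mass O = 1.554 − (0.99889 + 0.11176) = 0.44335 g → mol O = 0.44335 ÷ 15.999 = 0.027711 mol
Divide by the smallest (0.027711 mol): C 3.001, H 4.001, O 1.000
Empirical formula: C3H4O
Empirical-formula mass = 56.06 g/mol; 112 ÷ 56.06 ≈ 2, so the molecular formula is C6H8O2.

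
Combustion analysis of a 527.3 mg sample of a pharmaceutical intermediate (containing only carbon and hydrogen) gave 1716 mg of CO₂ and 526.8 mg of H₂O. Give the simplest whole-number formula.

mol C = 1.716 g CO₂ ÷ 44.009 g/mol = 0.038992 mol
mol H = 2 × 0.5268 g H₂O ÷ 18.015 g/mol = 0.058485 mol
Divide by the smallest (0.038992 mol): C 1.000, H 1.500
Multiplying each by 2 gives whole numbers: C 2.00, H 3.00

C2H3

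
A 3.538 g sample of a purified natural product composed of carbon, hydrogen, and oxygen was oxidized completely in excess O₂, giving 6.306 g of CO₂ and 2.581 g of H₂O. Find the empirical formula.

C3H6O2

mol C = 6.306 g CO₂ ÷ 44.009 g/mol = 0.14329 mol
mol H = 2 × 2.581 g H₂O ÷ 18.015 g/mol = 0.28654 mol
mass O = 3.538 − (1.7210 + 0.28883) = 1.5281 g → mol O = 1.5281 ÷ 15.999 = 0.095514 mol
Divide by the smallest (0.095514 mol): C 1.500, H 3.000, O 1.000
Multiplying each by 2 gives whole numbers: C 3.00, H 6.00, O 2.00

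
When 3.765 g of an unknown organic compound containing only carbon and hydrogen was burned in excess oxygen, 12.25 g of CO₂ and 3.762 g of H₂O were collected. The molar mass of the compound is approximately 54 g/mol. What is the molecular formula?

C4H6

mol C = 12.25 g CO₂ ÷ 44.009 g/mol = 0.27835 mol
mol H = 2 × 3.762 g H₂O ÷ 18.015 g/mol = 0.41765 mol
Divide by the smallest (0.27835 mol): C 1.000, H 1.500
Multiplying each by 2 gives whole numbers: C 2.00, H 3.00
Empirical formula: C2H3
Empirical-formula mass = 27.05 g/mol; 54 ÷ 27.05 ≈ 2, so the molecular formula is C4H6.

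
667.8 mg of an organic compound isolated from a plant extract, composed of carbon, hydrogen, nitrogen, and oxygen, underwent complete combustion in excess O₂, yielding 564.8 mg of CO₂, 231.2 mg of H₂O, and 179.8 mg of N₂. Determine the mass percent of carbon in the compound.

23.08%

mol C = 0.5648 g CO₂ ÷ 44.009 g/mol = 0.012834 mol
mol H = 2 × 0.2312 g H₂O ÷ 18.015 g/mol = 0.025667 mol
mol N = 2 × 0.1798 g N₂ ÷ 28.014 g/mol = 0.012836 mol
mass O = 0.6678 − (0.15415 + 0.025873 + 0.17980) = 0.30798 g → mol O = 0.30798 ÷ 15.999 = 0.019250 mol
mass % C = 0.15415 g ÷ 0.6678 g × 100%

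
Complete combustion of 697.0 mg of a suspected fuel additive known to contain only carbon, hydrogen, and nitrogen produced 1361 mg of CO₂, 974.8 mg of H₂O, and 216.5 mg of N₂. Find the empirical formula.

C2H7N

mol C = 1.361 g CO₂ ÷ 44.009 g/mol = 0.030925 mol
mol H = 2 × 0.9748 g H₂O ÷ 18.015 g/mol = 0.10822 mol
mol N = 2 × 0.2165 g N₂ ÷ 28.014 g/mol = 0.015457 mol
Divide by the smallest (0.015457 mol): C 2.001, H 7.002, N 1.000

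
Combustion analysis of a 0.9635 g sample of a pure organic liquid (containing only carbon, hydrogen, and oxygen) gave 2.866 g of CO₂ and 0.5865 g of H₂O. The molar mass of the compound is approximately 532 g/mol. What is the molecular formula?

mol C = 2.866 g CO₂ ÷ 44.009 g/mol = 0.065123 mol
mol H = 2 × 0.5865 g H₂O ÷ 18.015 g/mol = 0.065112 mol
mass O = 0.9635 − (0.78219 + 0.065633) = 0.11567 g → mol O = 0.11567 ÷ 15.999 = 0.0072301 mol
Divide by the smallest (0.0072301 mol): C 9.007, H 9.006, O 1.000
Empirical formula: C9H9O
Empirical-formula mass = 133.17 g/mol; 532 ÷ 133.17 ≈ 4, so the molecular formula is C36H36O4.

C36H36O4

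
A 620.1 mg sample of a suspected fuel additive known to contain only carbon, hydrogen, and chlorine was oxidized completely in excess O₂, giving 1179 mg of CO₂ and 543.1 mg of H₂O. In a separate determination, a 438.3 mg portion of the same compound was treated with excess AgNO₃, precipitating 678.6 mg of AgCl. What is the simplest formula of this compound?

C4H9Cl

mol C = 1.179 g CO₂ ÷ 44.009 g/mol = 0.026790 mol
mol H = 2 × 0.5431 g H₂O ÷ 18.015 g/mol = 0.060294 mol
From the AgCl data: mol Cl per gram of compound = (0.6786 ÷ 143.318) ÷ 0.4383 = 0.010803 mol/g, so in the 0.6201 g combustion sample mol Cl = 0.0066989 mol
Divide by the smallest (0.0066989 mol): C 3.999, H 9.001, Cl 1.000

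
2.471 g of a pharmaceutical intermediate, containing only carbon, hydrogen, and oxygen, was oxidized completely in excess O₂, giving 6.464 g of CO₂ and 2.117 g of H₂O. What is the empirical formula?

C5H8O

mol C = 6.464 g CO₂ ÷ 44.009 g/mol = 0.14688 mol
mol H = 2 × 2.117 g H₂O ÷ 18.015 g/mol = 0.23503 mol
mass O = 2.471 − (1.7642 + 0.23691) = 0.46993 g → mol O = 0.46993 ÷ 15.999 = 0.029372 mol
Divide by the smallest (0.029372 mol): C 5.001, H 8.002, O 1.000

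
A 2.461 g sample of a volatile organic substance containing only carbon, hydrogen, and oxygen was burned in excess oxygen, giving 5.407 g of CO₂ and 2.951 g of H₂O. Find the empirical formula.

mol C = 5.407 g CO₂ ÷ 44.009 g/mol = 0.12286 mol
mol H = 2 × 2.951 g H₂O ÷ 18.015 g/mol = 0.32762 mol
mass O = 2.461 − (1.4757 + 0.33024) = 0.65508 g → mol O = 0.65508 ÷ 15.999 = 0.040945 mol
Divide by the smallest (0.040945 mol): C 3.001, H 8.001, O 1.000

C3H8O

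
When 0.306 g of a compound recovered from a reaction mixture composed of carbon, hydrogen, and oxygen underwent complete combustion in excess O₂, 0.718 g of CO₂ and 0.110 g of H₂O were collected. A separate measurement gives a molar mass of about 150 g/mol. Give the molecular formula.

C8H6O3

mol C = 0.718 g CO₂ ÷ 44.009 g/mol = 0.01631 mol
mol H = 2 × 0.110 g H₂O ÷ 18.015 g/mol = 0.01221 mol
mass O = 0.306 − (0.1960 + 0.01231) = 0.09773 g → mol O = 0.09773 ÷ 15.999 = 0.006109 mol
Divide by the smallest (0.006109 mol): C 2.671, H 1.999, O 1.000
Multiplying each by 3 gives whole numbers: C 8.01, H 6.00, O 3.00
Empirical formula: C8H6O3
Empirical-formula mass = 150.13 g/mol; 150 ÷ 150.13 ≈ 1, so the molecular formula is C8H6O3.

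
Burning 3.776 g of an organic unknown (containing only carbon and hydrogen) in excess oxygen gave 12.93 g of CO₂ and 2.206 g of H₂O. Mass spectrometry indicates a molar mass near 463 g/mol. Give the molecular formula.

C36H30

mol C = 12.93 g CO₂ ÷ 44.009 g/mol = 0.29380 mol
mol H = 2 × 2.206 g H₂O ÷ 18.015 g/mol = 0.24491 mol
Divide by the smallest (0.24491 mol): C 1.200, H 1.000
Multiplying each by 5 gives whole numbers: C 6.00, H 5.00
Empirical formula: C6H5
Empirical-formula mass = 77.11 g/mol; 463 ÷ 77.11 ≈ 6, so the molecular formula is C36H30.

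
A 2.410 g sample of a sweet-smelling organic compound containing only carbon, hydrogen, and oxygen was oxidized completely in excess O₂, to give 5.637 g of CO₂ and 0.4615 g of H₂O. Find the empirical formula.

mol C = 5.637 g CO₂ ÷ 44.009 g/mol = 0.12809 mol
mol H = 2 × 0.4615 g H₂O ÷ 18.015 g/mol = 0.051235 mol
mass O = 2.410 − (1.5385 + 0.051645) = 0.81990 g → mol O = 0.81990 ÷ 15.999 = 0.051247 mol
Divide by the smallest (0.051235 mol): C 2.500, H 1.000, O 1.000
Multiplying each by 2 gives whole numbers: C 5.00, H 2.00, O 2.00

C5H2O2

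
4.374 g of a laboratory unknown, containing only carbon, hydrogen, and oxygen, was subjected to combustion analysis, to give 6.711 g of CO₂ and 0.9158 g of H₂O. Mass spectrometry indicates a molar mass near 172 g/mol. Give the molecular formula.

C6H4O6

mol C = 6.711 g CO₂ ÷ 44.009 g/mol = 0.15249 mol
mol H = 2 × 0.9158 g H₂O ÷ 18.015 g/mol = 0.10167 mol
mass O = 4.374 − (1.8316 + 0.10248) = 2.4399 g → mol O = 2.4399 ÷ 15.999 = 0.15251 mol
Divide by the smallest (0.10167 mol): C 1.500, H 1.000, O 1.500
Multiplying each by 2 gives whole numbers: C 3.00, H 2.00, O 3.00
Empirical formula: C3H2O3
Empirical-formula mass = 86.05 g/mol; 172 ÷ 86.05 ≈ 2, so the molecular formula is C6H4O6.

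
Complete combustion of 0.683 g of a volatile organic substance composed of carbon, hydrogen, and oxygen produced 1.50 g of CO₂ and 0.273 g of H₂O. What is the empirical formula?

mol C = 1.50 g CO₂ ÷ 44.009 g/mol = 0.03408 mol
mol H = 2 × 0.273 g H₂O ÷ 18.015 g/mol = 0.03031 mol
mass O = 0.683 − (0.4094 + 0.03055) = 0.2431 g → mol O = 0.2431 ÷ 15.999 = 0.01519 mol
Divide by the smallest (0.01519 mol): C 2.243, H 1.995, O 1.000
Multiplying each by 4 gives whole numbers: C 8.97, H 7.98, O 4.00

C9H8O4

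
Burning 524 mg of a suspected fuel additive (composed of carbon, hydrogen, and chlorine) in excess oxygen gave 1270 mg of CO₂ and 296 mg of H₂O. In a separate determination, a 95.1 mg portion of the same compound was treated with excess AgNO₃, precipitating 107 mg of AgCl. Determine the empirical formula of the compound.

C7H8Cl

mol C = 1.27 g CO₂ ÷ 44.009 g/mol = 0.02886 mol
mol H = 2 × 0.296 g H₂O ÷ 18.015 g/mol = 0.03286 mol
From the AgCl data: mol Cl per gram of compound = (0.107 ÷ 143.318) ÷ 0.0951 = 0.007851 mol/g, so in the 0.524 g combustion sample mol Cl = 0.004114 mol
Divide by the smallest (0.004114 mol): C 7.015, H 7.988, Cl 1.000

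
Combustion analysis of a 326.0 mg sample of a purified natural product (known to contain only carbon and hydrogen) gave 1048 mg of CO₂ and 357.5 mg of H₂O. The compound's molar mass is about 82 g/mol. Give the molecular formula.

mol C = 1.048 g CO₂ ÷ 44.009 g/mol = 0.023813 mol
mol H = 2 × 0.3575 g H₂O ÷ 18.015 g/mol = 0.039689 mol
Divide by the smallest (0.023813 mol): C 1.000, H 1.667
Multiplying each by 3 gives whole numbers: C 3.00, H 5.00
Empirical formula: C3H5
Empirical-formula mass = 41.07 g/mol; 82 ÷ 41.07 ≈ 2, so the molecular formula is C6H10.

C6H10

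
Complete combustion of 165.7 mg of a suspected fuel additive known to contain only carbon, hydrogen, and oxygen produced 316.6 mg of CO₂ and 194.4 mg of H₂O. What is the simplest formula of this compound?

C2H6O

mol C = 0.3166 g CO₂ ÷ 44.009 g/mol = 0.0071940 mol
mol H = 2 × 0.1944 g H₂O ÷ 18.015 g/mol = 0.021582 mol
mass O = 0.1657 − (0.086407 + 0.021755) = 0.057538 g → mol O = 0.057538 ÷ 15.999 = 0.0035964 mol
Divide by the smallest (0.0035964 mol): C 2.000, H 6.001, O 1.000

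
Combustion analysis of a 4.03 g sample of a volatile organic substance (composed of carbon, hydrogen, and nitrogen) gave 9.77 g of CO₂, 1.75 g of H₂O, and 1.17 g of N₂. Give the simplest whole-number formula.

mol C = 9.77 g CO₂ ÷ 44.009 g/mol = 0.2220 mol
mol H = 2 × 1.75 g H₂O ÷ 18.015 g/mol = 0.1943 mol
mol N = 2 × 1.17 g N₂ ÷ 28.014 g/mol = 0.08353 mol
Divide by the smallest (0.08353 mol): C 2.658, H 2.326, N 1.000
Multiplying each by 3 gives whole numbers: C 7.97, H 6.98, N 3.00

C8H7N3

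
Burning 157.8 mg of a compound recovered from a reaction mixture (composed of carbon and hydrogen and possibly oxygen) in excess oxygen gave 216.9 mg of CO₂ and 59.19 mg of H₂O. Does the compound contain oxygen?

yes

mol C = 0.2169 g CO₂ ÷ 44.009 g/mol = 0.0049285 mol
mol H = 2 × 0.05919 g H₂O ÷ 18.015 g/mol = 0.0065712 mol
C and H account for only 0.065820 g of the 0.1578 g sample; the remaining 0.091980 g must be oxygen.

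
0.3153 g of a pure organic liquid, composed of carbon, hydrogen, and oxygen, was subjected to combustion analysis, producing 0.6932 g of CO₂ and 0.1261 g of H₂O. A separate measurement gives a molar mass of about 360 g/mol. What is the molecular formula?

C18H16O8

mol C = 0.6932 g CO₂ ÷ 44.009 g/mol = 0.015751 mol
mol H = 2 × 0.1261 g H₂O ÷ 18.015 g/mol = 0.013999 mol
mass O = 0.3153 − (0.18919 + 0.014111) = 0.11200 g → mol O = 0.11200 ÷ 15.999 = 0.0070004 mol
Divide by the smallest (0.0070004 mol): C 2.250, H 2.000, O 1.000
Multiplying each by 4 gives whole numbers: C 9.00, H 8.00, O 4.00
Empirical formula: C9H8O4
Empirical-formula mass = 180.16 g/mol; 360 ÷ 180.16 ≈ 2, so the molecular formula is C18H16O8.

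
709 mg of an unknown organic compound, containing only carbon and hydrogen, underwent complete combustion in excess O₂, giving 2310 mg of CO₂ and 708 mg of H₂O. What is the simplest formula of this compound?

mol C = 2.31 g CO₂ ÷ 44.009 g/mol = 0.05249 mol
mol H = 2 × 0.708 g H₂O ÷ 18.015 g/mol = 0.07860 mol
Divide by the smallest (0.05249 mol): C 1.000, H 1.497
Multiplying each by 2 gives whole numbers: C 2.00, H 2.99

C2H3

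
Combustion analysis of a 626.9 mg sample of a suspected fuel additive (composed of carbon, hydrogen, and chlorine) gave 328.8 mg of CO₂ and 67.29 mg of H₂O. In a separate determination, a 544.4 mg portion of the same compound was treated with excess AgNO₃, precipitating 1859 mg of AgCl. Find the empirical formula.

CHCl2

mol C = 0.3288 g CO₂ ÷ 44.009 g/mol = 0.0074712 mol
mol H = 2 × 0.06729 g H₂O ÷ 18.015 g/mol = 0.0074704 mol
From the AgCl data: mol Cl per gram of compound = (1.859 ÷ 143.318) ÷ 0.5444 = 0.023827 mol/g, so in the 0.6269 g combustion sample mol Cl = 0.014937 mol
Divide by the smallest (0.0074704 mol): C 1.000, H 1.000, Cl 1.999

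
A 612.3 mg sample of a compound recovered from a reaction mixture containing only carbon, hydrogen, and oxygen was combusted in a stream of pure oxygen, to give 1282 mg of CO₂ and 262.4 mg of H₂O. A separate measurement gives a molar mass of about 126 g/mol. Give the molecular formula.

C6H6O3

mol C = 1.282 g CO₂ ÷ 44.009 g/mol = 0.029130 mol
mol H = 2 × 0.2624 g H₂O ÷ 18.015 g/mol = 0.029131 mol
mass O = 0.6123 − (0.34989 + 0.029364) = 0.23305 g → mol O = 0.23305 ÷ 15.999 = 0.014567 mol
Divide by the smallest (0.014567 mol): C 2.000, H 2.000, O 1.000
Empirical formula: C2H2O
Empirical-formula mass = 42.04 g/mol; 126 ÷ 42.04 ≈ 3, so the molecular formula is C6H6O3.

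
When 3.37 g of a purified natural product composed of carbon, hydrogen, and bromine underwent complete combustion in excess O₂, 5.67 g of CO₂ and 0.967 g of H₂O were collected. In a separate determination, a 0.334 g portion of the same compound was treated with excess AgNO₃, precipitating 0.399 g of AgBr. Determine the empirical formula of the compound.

mol C = 5.67 g CO₂ ÷ 44.009 g/mol = 0.1288 mol
mol H = 2 × 0.967 g H₂O ÷ 18.015 g/mol = 0.1074 mol
From the AgBr data: mol Br per gram of compound = (0.399 ÷ 187.772) ÷ 0.334 = 0.006362 mol/g, so in the 3.37 g combustion sample mol Br = 0.02144 mol
Divide by the smallest (0.02144 mol): C 6.009, H 5.007, Br 1.000

C6H5Br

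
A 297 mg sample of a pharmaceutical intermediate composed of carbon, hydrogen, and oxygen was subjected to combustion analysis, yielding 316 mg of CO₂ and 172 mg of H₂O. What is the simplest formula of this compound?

mol C = 0.316 g CO₂ ÷ 44.009 g/mol = 0.007180 mol
mol H = 2 × 0.172 g H₂O ÷ 18.015 g/mol = 0.01910 mol
mass O = 0.297 − (0.08624 + 0.01925) = 0.1915 g → mol O = 0.1915 ÷ 15.999 = 0.01197 mol
Divide by the smallest (0.007180 mol): C 1.000, H 2.659, O 1.667
Multiplying each by 3 gives whole numbers: C 3.00, H 7.98, O 5.00

C3H8O5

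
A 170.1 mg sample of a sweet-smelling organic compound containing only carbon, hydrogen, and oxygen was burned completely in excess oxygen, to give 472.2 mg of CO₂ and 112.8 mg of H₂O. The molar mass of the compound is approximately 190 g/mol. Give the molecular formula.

C12H14O2

mol C = 0.4722 g CO₂ ÷ 44.009 g/mol = 0.010730 mol
mol H = 2 × 0.1128 g H₂O ÷ 18.015 g/mol = 0.012523 mol
mass O = 0.1701 − (0.12887 + 0.012623) = 0.028603 g → mol O = 0.028603 ÷ 15.999 = 0.0017878 mol
Divide by the smallest (0.0017878 mol): C 6.001, H 7.005, O 1.000
Empirical formula: C6H7O
Empirical-formula mass = 95.12 g/mol; 190 ÷ 95.12 ≈ 2, so the molecular formula is C12H14O2.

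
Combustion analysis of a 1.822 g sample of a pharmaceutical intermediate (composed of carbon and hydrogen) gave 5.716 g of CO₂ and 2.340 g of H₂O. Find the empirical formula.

CH2

mol C = 5.716 g CO₂ ÷ 44.009 g/mol = 0.12988 mol
mol H = 2 × 2.340 g H₂O ÷ 18.015 g/mol = 0.25978 mol
Divide by the smallest (0.12988 mol): C 1.000, H 2.000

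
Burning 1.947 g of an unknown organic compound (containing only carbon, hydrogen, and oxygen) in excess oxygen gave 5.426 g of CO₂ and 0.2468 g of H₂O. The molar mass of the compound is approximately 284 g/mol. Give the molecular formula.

mol C = 5.426 g CO₂ ÷ 44.009 g/mol = 0.12329 mol
mol H = 2 × 0.2468 g H₂O ÷ 18.015 g/mol = 0.027399 mol
mass O = 1.947 − (1.4809 + 0.027619) = 0.43851 g → mol O = 0.43851 ÷ 15.999 = 0.027409 mol
Divide by the smallest (0.027399 mol): C 4.500, H 1.000, O 1.000
Multiplying each by 2 gives whole numbers: C 9.00, H 2.00, O 2.00
Empirical formula: C9H2O2
Empirical-formula mass = 142.11 g/mol; 284 ÷ 142.11 ≈ 2, so the molecular formula is C18H4O4.

C18H4O4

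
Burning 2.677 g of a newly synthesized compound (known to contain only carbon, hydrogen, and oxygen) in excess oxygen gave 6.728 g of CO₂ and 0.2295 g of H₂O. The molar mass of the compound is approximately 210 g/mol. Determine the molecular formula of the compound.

C12H2O4

mol C = 6.728 g CO₂ ÷ 44.009 g/mol = 0.15288 mol
mol H = 2 × 0.2295 g H₂O ÷ 18.015 g/mol = 0.025479 mol
mass O = 2.677 − (1.8362 + 0.025683) = 0.81510 g → mol O = 0.81510 ÷ 15.999 = 0.050947 mol
Divide by the smallest (0.025479 mol): C 6.000, H 1.000, O 2.000
Empirical formula: C6HO2
Empirical-formula mass = 105.07 g/mol; 210 ÷ 105.07 ≈ 2, so the molecular formula is C12H2O4.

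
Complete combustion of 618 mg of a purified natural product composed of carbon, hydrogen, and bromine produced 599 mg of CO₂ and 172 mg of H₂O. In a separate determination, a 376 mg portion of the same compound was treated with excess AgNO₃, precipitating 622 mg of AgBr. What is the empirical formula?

mol C = 0.599 g CO₂ ÷ 44.009 g/mol = 0.01361 mol
mol H = 2 × 0.172 g H₂O ÷ 18.015 g/mol = 0.01910 mol
From the AgBr data: mol Br per gram of compound = (0.622 ÷ 187.772) ÷ 0.376 = 0.008810 mol/g, so in the 0.618 g combustion sample mol Br = 0.005445 mol
Divide by the smallest (0.005445 mol): C 2.500, H 3.507, Br 1.000
Multiplying each by 2 gives whole numbers: C 5.00, H 7.01, Br 2.00

C5H7Br2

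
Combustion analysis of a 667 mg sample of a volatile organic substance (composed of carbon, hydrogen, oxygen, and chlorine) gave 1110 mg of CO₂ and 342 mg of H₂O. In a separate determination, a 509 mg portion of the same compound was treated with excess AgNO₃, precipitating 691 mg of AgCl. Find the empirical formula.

mol C = 1.11 g CO₂ ÷ 44.009 g/mol = 0.02522 mol
mol H = 2 × 0.342 g H₂O ÷ 18.015 g/mol = 0.03797 mol
From the AgCl data: mol Cl per gram of compound = (0.691 ÷ 143.318) ÷ 0.509 = 0.009472 mol/g, so in the 0.667 g combustion sample mol Cl = 0.006318 mol
mass O = 0.667 − (0.3029 + 0.03827 + 0.2240) = 0.1018 g → mol O = 0.1018 ÷ 15.999 = 0.006363 mol
Divide by the smallest (0.006318 mol): C 3.992, H 6.009, Cl 1.000, O 1.007

C4H6ClO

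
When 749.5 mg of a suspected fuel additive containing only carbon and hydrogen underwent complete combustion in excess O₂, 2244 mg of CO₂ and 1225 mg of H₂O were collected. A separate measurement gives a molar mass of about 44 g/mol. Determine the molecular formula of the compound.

mol C = 2.244 g CO₂ ÷ 44.009 g/mol = 0.050990 mol
mol H = 2 × 1.225 g H₂O ÷ 18.015 g/mol = 0.13600 mol
Divide by the smallest (0.050990 mol): C 1.000, H 2.667
Multiplying each by 3 gives whole numbers: C 3.00, H 8.00
Empirical formula: C3H8
Empirical-formula mass = 44.10 g/mol; 44 ÷ 44.10 ≈ 1, so the molecular formula is C3H8.

C3H8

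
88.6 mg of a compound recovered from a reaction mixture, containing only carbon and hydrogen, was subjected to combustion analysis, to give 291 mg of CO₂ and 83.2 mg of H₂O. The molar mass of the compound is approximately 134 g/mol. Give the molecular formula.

C10H14

mol C = 0.291 g CO₂ ÷ 44.009 g/mol = 0.006612 mol
mol H = 2 × 0.0832 g H₂O ÷ 18.015 g/mol = 0.009237 mol
Divide by the smallest (0.006612 mol): C 1.000, H 1.397
Multiplying each by 5 gives whole numbers: C 5.00, H 6.98
Empirical formula: C5H7
Empirical-formula mass = 67.11 g/mol; 134 ÷ 67.11 ≈ 2, so the molecular formula is C10H14.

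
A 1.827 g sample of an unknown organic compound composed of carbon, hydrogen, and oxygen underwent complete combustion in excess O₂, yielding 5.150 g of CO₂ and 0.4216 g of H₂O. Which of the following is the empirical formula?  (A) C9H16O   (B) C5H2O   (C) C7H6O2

mol C = 5.150 g CO₂ ÷ 44.009 g/mol = 0.11702 mol
mol H = 2 × 0.4216 g H₂O ÷ 18.015 g/mol = 0.046805 mol
mass O = 1.827 − (1.4055 + 0.047180) = 0.37427 g → mol O = 0.37427 ÷ 15.999 = 0.023394 mol
Divide by the smallest (0.023394 mol): C 5.002, H 2.001, O 1.000

(B) C5H2O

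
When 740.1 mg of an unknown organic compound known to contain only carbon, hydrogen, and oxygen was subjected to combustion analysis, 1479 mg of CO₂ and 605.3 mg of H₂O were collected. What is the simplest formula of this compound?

mol C = 1.479 g CO₂ ÷ 44.009 g/mol = 0.033607 mol
mol H = 2 × 0.6053 g H₂O ÷ 18.015 g/mol = 0.067200 mol
mass O = 0.7401 − (0.40365 + 0.067737) = 0.26871 g → mol O = 0.26871 ÷ 15.999 = 0.016796 mol
Divide by the smallest (0.016796 mol): C 2.001, H 4.001, O 1.000

C2H4O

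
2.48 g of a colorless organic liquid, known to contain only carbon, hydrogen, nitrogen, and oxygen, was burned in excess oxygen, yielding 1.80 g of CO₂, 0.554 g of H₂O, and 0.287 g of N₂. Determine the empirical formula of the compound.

mol C = 1.80 g CO₂ ÷ 44.009 g/mol = 0.04090 mol
mol H = 2 × 0.554 g H₂O ÷ 18.015 g/mol = 0.06150 mol
mol N = 2 × 0.287 g N₂ ÷ 28.014 g/mol = 0.02049 mol
mass O = 2.48 − (0.4913 + 0.06200 + 0.2870) = 1.640 g → mol O = 1.640 ÷ 15.999 = 0.1025 mol
Divide by the smallest (0.02049 mol): C 1.996, H 3.002, N 1.000, O 5.002

C2H3NO5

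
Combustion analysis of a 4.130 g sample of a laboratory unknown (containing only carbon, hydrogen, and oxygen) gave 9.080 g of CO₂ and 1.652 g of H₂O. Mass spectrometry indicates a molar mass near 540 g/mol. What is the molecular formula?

C27H24O12

mol C = 9.080 g CO₂ ÷ 44.009 g/mol = 0.20632 mol
mol H = 2 × 1.652 g H₂O ÷ 18.015 g/mol = 0.18340 mol
mass O = 4.130 − (2.4781 + 0.18487) = 1.4670 g → mol O = 1.4670 ÷ 15.999 = 0.091693 mol
Divide by the smallest (0.091693 mol): C 2.250, H 2.000, O 1.000
Multiplying each by 4 gives whole numbers: C 9.00, H 8.00, O 4.00
Empirical formula: C9H8O4
Empirical-formula mass = 180.16 g/mol; 540 ÷ 180.16 ≈ 3, so the molecular formula is C27H24O12.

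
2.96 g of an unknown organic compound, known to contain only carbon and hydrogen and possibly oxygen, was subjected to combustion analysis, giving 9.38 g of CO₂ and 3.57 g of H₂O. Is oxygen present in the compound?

no

mol C = 9.38 g CO₂ ÷ 44.009 g/mol = 0.2131 mol
mol H = 2 × 3.57 g H₂O ÷ 18.015 g/mol = 0.3963 mol
C and H together account for 2.960 g — essentially the entire 2.96 g sample — so the compound contains no oxygen.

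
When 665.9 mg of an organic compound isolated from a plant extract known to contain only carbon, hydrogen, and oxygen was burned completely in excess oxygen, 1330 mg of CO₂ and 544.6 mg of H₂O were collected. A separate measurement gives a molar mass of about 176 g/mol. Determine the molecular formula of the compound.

mol C = 1.330 g CO₂ ÷ 44.009 g/mol = 0.030221 mol
mol H = 2 × 0.5446 g H₂O ÷ 18.015 g/mol = 0.060461 mol
mass O = 0.6659 − (0.36299 + 0.060944) = 0.24197 g → mol O = 0.24197 ÷ 15.999 = 0.015124 mol
Divide by the smallest (0.015124 mol): C 1.998, H 3.998, O 1.000
Empirical formula: C2H4O
Empirical-formula mass = 44.05 g/mol; 176 ÷ 44.05 ≈ 4, so the molecular formula is C8H16O4.

C8H16O4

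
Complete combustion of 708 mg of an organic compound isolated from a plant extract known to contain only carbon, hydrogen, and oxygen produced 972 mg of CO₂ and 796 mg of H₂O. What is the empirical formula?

CH4O

mol C = 0.972 g CO₂ ÷ 44.009 g/mol = 0.02209 mol
mol H = 2 × 0.796 g H₂O ÷ 18.015 g/mol = 0.08837 mol
mass O = 0.708 − (0.2653 + 0.08908) = 0.3536 g → mol O = 0.3536 ÷ 15.999 = 0.02210 mol
Divide by the smallest (0.02209 mol): C 1.000, H 4.001, O 1.001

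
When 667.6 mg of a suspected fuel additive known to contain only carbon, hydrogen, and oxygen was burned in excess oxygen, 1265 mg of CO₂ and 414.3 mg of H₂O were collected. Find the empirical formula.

mol C = 1.265 g CO₂ ÷ 44.009 g/mol = 0.028744 mol
mol H = 2 × 0.4143 g H₂O ÷ 18.015 g/mol = 0.045995 mol
mass O = 0.6676 − (0.34525 + 0.046363) = 0.27599 g → mol O = 0.27599 ÷ 15.999 = 0.017251 mol
Divide by the smallest (0.017251 mol): C 1.666, H 2.666, O 1.000
Multiplying each by 3 gives whole numbers: C 5.00, H 8.00, O 3.00

C5H8O3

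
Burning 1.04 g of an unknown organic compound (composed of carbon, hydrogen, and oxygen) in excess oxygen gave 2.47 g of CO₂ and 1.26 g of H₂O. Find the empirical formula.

C4H10O

mol C = 2.47 g CO₂ ÷ 44.009 g/mol = 0.05612 mol
mol H = 2 × 1.26 g H₂O ÷ 18.015 g/mol = 0.1399 mol
mass O = 1.04 − (0.6741 + 0.1410) = 0.2249 g → mol O = 0.2249 ÷ 15.999 = 0.01406 mol
Divide by the smallest (0.01406 mol): C 3.993, H 9.952, O 1.000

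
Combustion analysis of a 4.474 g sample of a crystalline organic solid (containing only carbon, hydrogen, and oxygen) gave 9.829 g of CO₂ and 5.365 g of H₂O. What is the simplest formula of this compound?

C3H8O

mol C = 9.829 g CO₂ ÷ 44.009 g/mol = 0.22334 mol
mol H = 2 × 5.365 g H₂O ÷ 18.015 g/mol = 0.59561 mol
mass O = 4.474 − (2.6825 + 0.60038) = 1.1911 g → mol O = 1.1911 ÷ 15.999 = 0.074447 mol
Divide by the smallest (0.074447 mol): C 3.000, H 8.001, O 1.000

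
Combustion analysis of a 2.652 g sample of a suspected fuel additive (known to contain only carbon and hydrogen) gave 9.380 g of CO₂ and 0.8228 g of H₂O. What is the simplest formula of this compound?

C7H3

mol C = 9.380 g CO₂ ÷ 44.009 g/mol = 0.21314 mol
mol H = 2 × 0.8228 g H₂O ÷ 18.015 g/mol = 0.091346 mol
Divide by the smallest (0.091346 mol): C 2.333, H 1.000
Multiplying each by 3 gives whole numbers: C 7.00, H 3.00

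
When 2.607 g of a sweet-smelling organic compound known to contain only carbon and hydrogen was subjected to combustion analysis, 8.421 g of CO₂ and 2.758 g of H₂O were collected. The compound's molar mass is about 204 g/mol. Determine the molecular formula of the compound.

C15H24

mol C = 8.421 g CO₂ ÷ 44.009 g/mol = 0.19135 mol
mol H = 2 × 2.758 g H₂O ÷ 18.015 g/mol = 0.30619 mol
Divide by the smallest (0.19135 mol): C 1.000, H 1.600
Multiplying each by 5 gives whole numbers: C 5.00, H 8.00
Empirical formula: C5H8
Empirical-formula mass = 68.12 g/mol; 204 ÷ 68.12 ≈ 3, so the molecular formula is C15H24.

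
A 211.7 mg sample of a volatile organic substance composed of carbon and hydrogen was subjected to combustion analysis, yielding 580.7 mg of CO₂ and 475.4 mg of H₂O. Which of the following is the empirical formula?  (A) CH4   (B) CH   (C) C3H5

mol C = 0.5807 g CO₂ ÷ 44.009 g/mol = 0.013195 mol
mol H = 2 × 0.4754 g H₂O ÷ 18.015 g/mol = 0.052778 mol
Divide by the smallest (0.013195 mol): C 1.000, H 4.000

(A) CH4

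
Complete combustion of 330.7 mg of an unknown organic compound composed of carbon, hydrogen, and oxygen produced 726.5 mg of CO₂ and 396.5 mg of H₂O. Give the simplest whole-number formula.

mol C = 0.7265 g CO₂ ÷ 44.009 g/mol = 0.016508 mol
mol H = 2 × 0.3965 g H₂O ÷ 18.015 g/mol = 0.044019 mol
mass O = 0.3307 − (0.19828 + 0.044371) = 0.088052 g → mol O = 0.088052 ÷ 15.999 = 0.0055036 mol
Divide by the smallest (0.0055036 mol): C 3.000, H 7.998, O 1.000

C3H8O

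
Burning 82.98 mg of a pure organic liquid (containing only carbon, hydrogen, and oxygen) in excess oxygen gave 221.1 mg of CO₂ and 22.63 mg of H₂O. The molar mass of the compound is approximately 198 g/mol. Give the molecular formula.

C12H6O3

mol C = 0.2211 g CO₂ ÷ 44.009 g/mol = 0.0050240 mol
mol H = 2 × 0.02263 g H₂O ÷ 18.015 g/mol = 0.0025124 mol
mass O = 0.08298 − (0.060343 + 0.0025324) = 0.020105 g → mol O = 0.020105 ÷ 15.999 = 0.0012566 mol
Divide by the smallest (0.0012566 mol): C 3.998, H 1.999, O 1.000
Empirical formula: C4H2O
Empirical-formula mass = 66.06 g/mol; 198 ÷ 66.06 ≈ 3, so the molecular formula is C12H6O3.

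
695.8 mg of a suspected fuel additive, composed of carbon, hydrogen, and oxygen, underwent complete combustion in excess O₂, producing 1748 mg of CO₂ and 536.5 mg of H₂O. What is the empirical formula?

C4H6O

mol C = 1.748 g CO₂ ÷ 44.009 g/mol = 0.039719 mol
mol H = 2 × 0.5365 g H₂O ÷ 18.015 g/mol = 0.059561 mol
mass O = 0.6958 − (0.47707 + 0.060038) = 0.15870 g → mol O = 0.15870 ÷ 15.999 = 0.0099191 mol
Divide by the smallest (0.0099191 mol): C 4.004, H 6.005, O 1.000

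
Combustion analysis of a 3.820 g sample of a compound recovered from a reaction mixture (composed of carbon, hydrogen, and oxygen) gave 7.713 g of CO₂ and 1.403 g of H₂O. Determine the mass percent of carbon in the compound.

mol C = 7.713 g CO₂ ÷ 44.009 g/mol = 0.17526 mol
mol H = 2 × 1.403 g H₂O ÷ 18.015 g/mol = 0.15576 mol
mass O = 3.820 − (2.1050 + 0.15701) = 1.5580 g → mol O = 1.5580 ÷ 15.999 = 0.097378 mol
mass % C = 2.1050 g ÷ 3.820 g × 100%

55.11%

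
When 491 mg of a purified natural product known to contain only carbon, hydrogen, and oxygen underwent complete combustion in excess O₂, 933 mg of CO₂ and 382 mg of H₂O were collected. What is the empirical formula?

mol C = 0.933 g CO₂ ÷ 44.009 g/mol = 0.02120 mol
mol H = 2 × 0.382 g H₂O ÷ 18.015 g/mol = 0.04241 mol
mass O = 0.491 − (0.2546 + 0.04275) = 0.1936 g → mol O = 0.1936 ÷ 15.999 = 0.01210 mol
Divide by the smallest (0.01210 mol): C 1.752, H 3.504, O 1.000
Multiplying each by 4 gives whole numbers: C 7.01, H 14.02, O 4.00

C7H14O4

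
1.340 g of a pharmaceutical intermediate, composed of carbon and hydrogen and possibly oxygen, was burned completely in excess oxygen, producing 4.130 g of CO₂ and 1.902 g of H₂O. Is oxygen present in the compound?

mol C = 4.130 g CO₂ ÷ 44.009 g/mol = 0.093844 mol
mol H = 2 × 1.902 g H₂O ÷ 18.015 g/mol = 0.21116 mol
C and H together account for 1.3400 g — essentially the entire 1.340 g sample — so the compound contains no oxygen.

no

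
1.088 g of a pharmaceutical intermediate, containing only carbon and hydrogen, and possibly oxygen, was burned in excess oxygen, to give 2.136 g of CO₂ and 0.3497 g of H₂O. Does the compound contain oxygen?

yes

mol C = 2.136 g CO₂ ÷ 44.009 g/mol = 0.048536 mol
mol H = 2 × 0.3497 g H₂O ÷ 18.015 g/mol = 0.038823 mol
C and H account for only 0.62209 g of the 1.088 g sample; the remaining 0.46591 g must be oxygen.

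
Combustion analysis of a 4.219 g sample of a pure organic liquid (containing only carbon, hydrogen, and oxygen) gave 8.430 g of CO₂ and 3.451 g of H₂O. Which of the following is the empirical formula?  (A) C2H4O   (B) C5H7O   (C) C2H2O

(A) C2H4O

mol C = 8.430 g CO₂ ÷ 44.009 g/mol = 0.19155 mol
mol H = 2 × 3.451 g H₂O ÷ 18.015 g/mol = 0.38313 mol
mass O = 4.219 − (2.3007 + 0.38619) = 1.5321 g → mol O = 1.5321 ÷ 15.999 = 0.095761 mol
Divide by the smallest (0.095761 mol): C 2.000, H 4.001, O 1.000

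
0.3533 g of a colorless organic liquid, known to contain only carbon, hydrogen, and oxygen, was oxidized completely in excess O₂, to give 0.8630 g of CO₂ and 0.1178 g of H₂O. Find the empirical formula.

C3H2O

mol C = 0.8630 g CO₂ ÷ 44.009 g/mol = 0.019610 mol
mol H = 2 × 0.1178 g H₂O ÷ 18.015 g/mol = 0.013078 mol
mass O = 0.3533 − (0.23553 + 0.013183) = 0.10459 g → mol O = 0.10459 ÷ 15.999 = 0.0065370 mol
Divide by the smallest (0.0065370 mol): C 3.000, H 2.001, O 1.000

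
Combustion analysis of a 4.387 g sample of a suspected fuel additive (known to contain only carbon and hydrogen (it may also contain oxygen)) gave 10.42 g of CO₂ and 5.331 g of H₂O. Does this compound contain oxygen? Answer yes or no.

yes

mol C = 10.42 g CO₂ ÷ 44.009 g/mol = 0.23677 mol
mol H = 2 × 5.331 g H₂O ÷ 18.015 g/mol = 0.59184 mol
C and H account for only 3.4404 g of the 4.387 g sample; the remaining 0.94658 g must be oxygen.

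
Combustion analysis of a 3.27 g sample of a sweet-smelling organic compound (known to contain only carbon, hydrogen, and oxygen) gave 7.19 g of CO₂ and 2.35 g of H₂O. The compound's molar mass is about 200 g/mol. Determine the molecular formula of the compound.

mol C = 7.19 g CO₂ ÷ 44.009 g/mol = 0.1634 mol
mol H = 2 × 2.35 g H₂O ÷ 18.015 g/mol = 0.2609 mol
mass O = 3.27 − (1.962 + 0.2630) = 1.045 g → mol O = 1.045 ÷ 15.999 = 0.06530 mol
Divide by the smallest (0.06530 mol): C 2.502, H 3.995, O 1.000
Multiplying each by 2 gives whole numbers: C 5.00, H 7.99, O 2.00
Empirical formula: C5H8O2
Empirical-formula mass = 100.12 g/mol; 200 ÷ 100.12 ≈ 2, so the molecular formula is C10H16O4.

C10H16O4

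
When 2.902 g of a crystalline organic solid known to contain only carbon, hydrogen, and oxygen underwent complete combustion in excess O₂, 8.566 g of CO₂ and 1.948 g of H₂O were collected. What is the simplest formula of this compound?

mol C = 8.566 g CO₂ ÷ 44.009 g/mol = 0.19464 mol
mol H = 2 × 1.948 g H₂O ÷ 18.015 g/mol = 0.21626 mol
mass O = 2.902 − (2.3378 + 0.21799) = 0.34616 g → mol O = 0.34616 ÷ 15.999 = 0.021636 mol
Divide by the smallest (0.021636 mol): C 8.996, H 9.995, O 1.000

C9H10O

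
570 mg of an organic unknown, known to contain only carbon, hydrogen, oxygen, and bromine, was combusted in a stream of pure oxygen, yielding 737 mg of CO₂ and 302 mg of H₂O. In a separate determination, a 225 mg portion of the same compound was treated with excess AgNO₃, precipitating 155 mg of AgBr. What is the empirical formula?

C8H16BrO5

mol C = 0.737 g CO₂ ÷ 44.009 g/mol = 0.01675 mol
mol H = 2 × 0.302 g H₂O ÷ 18.015 g/mol = 0.03353 mol
From the AgBr data: mol Br per gram of compound = (0.155 ÷ 187.772) ÷ 0.225 = 0.003669 mol/g, so in the 0.570 g combustion sample mol Br = 0.002091 mol
mass O = 0.570 − (0.2011 + 0.03380 + 0.1671) = 0.1680 g → mol O = 0.1680 ÷ 15.999 = 0.01050 mol
Divide by the smallest (0.002091 mol): C 8.008, H 16.033, Br 1.000, O 5.020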